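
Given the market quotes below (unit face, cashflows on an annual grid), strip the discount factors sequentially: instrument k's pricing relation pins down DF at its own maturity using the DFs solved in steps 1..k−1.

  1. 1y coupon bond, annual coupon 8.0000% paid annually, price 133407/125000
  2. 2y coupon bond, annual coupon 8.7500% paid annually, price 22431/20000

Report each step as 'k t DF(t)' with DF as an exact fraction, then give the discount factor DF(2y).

1 1 4941/5000
2 2 4759/5000
DF(2y) = 4759/5000 ≈ 0.951800

step 1 [1y] bond c/1=2/25: DF=(133407/125000 − 2/25·(0))/(1+2/25) = 4941/5000 ≈ 0.988200
step 2 [2y] bond c/1=7/80: DF=(22431/20000 − 7/80·(0.988200))/(1+7/80) = 4759/5000 ≈ 0.951800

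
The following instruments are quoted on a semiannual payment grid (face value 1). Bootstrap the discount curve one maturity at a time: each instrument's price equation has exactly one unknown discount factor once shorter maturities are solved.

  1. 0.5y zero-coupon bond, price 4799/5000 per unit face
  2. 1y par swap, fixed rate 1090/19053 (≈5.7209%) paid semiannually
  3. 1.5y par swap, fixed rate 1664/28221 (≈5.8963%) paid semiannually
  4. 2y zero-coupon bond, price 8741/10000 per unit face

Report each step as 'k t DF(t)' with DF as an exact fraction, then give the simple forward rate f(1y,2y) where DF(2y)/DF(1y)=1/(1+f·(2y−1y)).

step 1 [0.5y] zero: DF = P = 4799/5000 ≈ 0.959800
step 2 [1y] swap r/2=545/19053: DF=(1 − 545/19053·(0.959800))/(1+545/19053) = 1891/2000 ≈ 0.945500
step 3 [1.5y] swap r/2=832/28221: DF=(1 − 832/28221·(0.959800+0.945500))/(1+832/28221) = 573/625 ≈ 0.916800
step 4 [2y] zero: DF = P = 8741/10000 ≈ 0.874100

1 1/2 4799/5000
2 1 1891/2000
3 3/2 573/625
4 2 8741/10000
f(1y,2y) = ((1891/2000)/(8741/10000) − 1)/(1) = 714/8741 ≈ 8.1684%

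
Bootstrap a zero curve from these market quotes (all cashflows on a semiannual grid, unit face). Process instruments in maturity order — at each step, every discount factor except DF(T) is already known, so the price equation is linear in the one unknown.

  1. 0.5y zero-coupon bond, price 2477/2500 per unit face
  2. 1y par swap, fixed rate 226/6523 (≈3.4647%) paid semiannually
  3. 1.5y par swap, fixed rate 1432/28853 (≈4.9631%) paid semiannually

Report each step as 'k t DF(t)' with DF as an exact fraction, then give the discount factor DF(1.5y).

step 1 [0.5y] zero: DF = P = 2477/2500 ≈ 0.990800
step 2 [1y] swap r/2=113/6523: DF=(1 − 113/6523·(0.990800))/(1+113/6523) = 9661/10000 ≈ 0.966100
step 3 [1.5y] swap r/2=716/28853: DF=(1 − 716/28853·(0.990800+0.966100))/(1+716/28853) = 2321/2500 ≈ 0.928400

1 1/2 2477/2500
2 1 9661/10000
3 3/2 2321/2500
DF(1.5y) = 2321/2500 ≈ 0.928400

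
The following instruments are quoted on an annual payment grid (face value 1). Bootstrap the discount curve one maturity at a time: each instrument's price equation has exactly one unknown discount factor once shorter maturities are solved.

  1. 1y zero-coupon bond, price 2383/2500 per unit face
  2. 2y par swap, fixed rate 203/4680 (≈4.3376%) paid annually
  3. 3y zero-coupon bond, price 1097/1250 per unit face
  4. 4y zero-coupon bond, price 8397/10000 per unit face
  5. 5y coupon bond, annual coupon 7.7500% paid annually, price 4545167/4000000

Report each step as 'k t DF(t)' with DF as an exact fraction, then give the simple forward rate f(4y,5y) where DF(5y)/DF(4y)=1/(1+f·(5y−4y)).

step 1 [1y] zero: DF = P = 2383/2500 ≈ 0.953200
step 2 [2y] swap r/1=203/4680: DF=(1 − 203/4680·(0.953200))/(1+203/4680) = 2297/2500 ≈ 0.918800
step 3 [3y] zero: DF = P = 1097/1250 ≈ 0.877600
step 4 [4y] zero: DF = P = 8397/10000 ≈ 0.839700
step 5 [5y] bond c/1=31/400: DF=(4545167/4000000 − 31/400·(0.953200+0.918800+0.877600+0.839700))/(1+31/400) = 1991/2500 ≈ 0.796400

1 1 2383/2500
2 2 2297/2500
3 3 1097/1250
4 4 8397/10000
5 5 1991/2500
f(4y,5y) = ((8397/10000)/(1991/2500) − 1)/(1) = 433/7964 ≈ 5.4370%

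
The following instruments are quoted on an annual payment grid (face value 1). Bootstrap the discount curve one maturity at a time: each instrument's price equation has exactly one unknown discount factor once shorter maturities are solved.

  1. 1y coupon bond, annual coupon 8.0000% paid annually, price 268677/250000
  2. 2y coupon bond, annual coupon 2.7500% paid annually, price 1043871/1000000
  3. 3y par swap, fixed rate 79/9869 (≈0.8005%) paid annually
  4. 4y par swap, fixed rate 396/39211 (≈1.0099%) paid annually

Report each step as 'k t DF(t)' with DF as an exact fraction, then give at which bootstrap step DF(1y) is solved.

step 1 [1y] bond c/1=2/25: DF=(268677/250000 − 2/25·(0))/(1+2/25) = 9951/10000 ≈ 0.995100
step 2 [2y] bond c/1=11/400: DF=(1043871/1000000 − 11/400·(0.995100))/(1+11/400) = 9893/10000 ≈ 0.989300
step 3 [3y] swap r/1=79/9869: DF=(1 − 79/9869·(0.995100+0.989300))/(1+79/9869) = 9763/10000 ≈ 0.976300
step 4 [4y] swap r/1=396/39211: DF=(1 − 396/39211·(0.995100+0.989300+0.976300))/(1+396/39211) = 2401/2500 ≈ 0.960400

1 1 9951/10000
2 2 9893/10000
3 3 9763/10000
4 4 2401/2500
DF(1y) is solved at step 1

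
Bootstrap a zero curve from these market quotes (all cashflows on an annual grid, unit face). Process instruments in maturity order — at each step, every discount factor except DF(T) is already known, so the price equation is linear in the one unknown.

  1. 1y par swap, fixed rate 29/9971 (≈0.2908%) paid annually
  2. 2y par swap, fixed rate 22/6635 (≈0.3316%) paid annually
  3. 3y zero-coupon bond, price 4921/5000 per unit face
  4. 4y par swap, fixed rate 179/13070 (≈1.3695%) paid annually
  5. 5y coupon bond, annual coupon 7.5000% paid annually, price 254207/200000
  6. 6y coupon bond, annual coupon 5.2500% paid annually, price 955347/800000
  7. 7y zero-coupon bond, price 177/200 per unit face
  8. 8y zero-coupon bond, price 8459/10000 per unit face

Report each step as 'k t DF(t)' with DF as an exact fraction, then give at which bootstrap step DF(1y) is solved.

1 1 9971/10000
2 2 4967/5000
3 3 4921/5000
4 4 9463/10000
5 5 568/625
6 6 8937/10000
7 7 177/200
8 8 8459/10000
DF(1y) is solved at step 1

step 1 [1y] swap r/1=29/9971: DF=(1 − 29/9971·(0))/(1+29/9971) = 9971/10000 ≈ 0.997100
step 2 [2y] swap r/1=22/6635: DF=(1 − 22/6635·(0.997100))/(1+22/6635) = 4967/5000 ≈ 0.993400
step 3 [3y] zero: DF = P = 4921/5000 ≈ 0.984200
step 4 [4y] swap r/1=179/13070: DF=(1 − 179/13070·(0.997100+0.993400+0.984200))/(1+179/13070) = 9463/10000 ≈ 0.946300
step 5 [5y] bond c/1=3/40: DF=(254207/200000 − 3/40·(0.997100+0.993400+0.984200+0.946300))/(1+3/40) = 568/625 ≈ 0.908800
step 6 [6y] bond c/1=21/400: DF=(955347/800000 − 21/400·(0.997100+0.993400+0.984200+0.946300+0.908800))/(1+21/400) = 8937/10000 ≈ 0.893700
step 7 [7y] zero: DF = P = 177/200 ≈ 0.885000
step 8 [8y] zero: DF = P = 8459/10000 ≈ 0.845900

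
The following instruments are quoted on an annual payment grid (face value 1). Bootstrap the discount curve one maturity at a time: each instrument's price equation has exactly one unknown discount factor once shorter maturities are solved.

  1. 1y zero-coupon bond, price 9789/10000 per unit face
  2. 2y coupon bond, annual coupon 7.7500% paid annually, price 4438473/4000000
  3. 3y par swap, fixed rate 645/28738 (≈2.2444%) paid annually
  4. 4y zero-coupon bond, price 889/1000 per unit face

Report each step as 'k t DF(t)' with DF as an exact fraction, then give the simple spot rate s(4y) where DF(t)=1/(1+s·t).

1 1 9789/10000
2 2 4797/5000
3 3 1871/2000
4 4 889/1000
s(4y) = (1/(889/1000) − 1)/(4) = 111/3556 ≈ 3.1215%

step 1 [1y] zero: DF = P = 9789/10000 ≈ 0.978900
step 2 [2y] bond c/1=31/400: DF=(4438473/4000000 − 31/400·(0.978900))/(1+31/400) = 4797/5000 ≈ 0.959400
step 3 [3y] swap r/1=645/28738: DF=(1 − 645/28738·(0.978900+0.959400))/(1+645/28738) = 1871/2000 ≈ 0.935500
step 4 [4y] zero: DF = P = 889/1000 ≈ 0.889000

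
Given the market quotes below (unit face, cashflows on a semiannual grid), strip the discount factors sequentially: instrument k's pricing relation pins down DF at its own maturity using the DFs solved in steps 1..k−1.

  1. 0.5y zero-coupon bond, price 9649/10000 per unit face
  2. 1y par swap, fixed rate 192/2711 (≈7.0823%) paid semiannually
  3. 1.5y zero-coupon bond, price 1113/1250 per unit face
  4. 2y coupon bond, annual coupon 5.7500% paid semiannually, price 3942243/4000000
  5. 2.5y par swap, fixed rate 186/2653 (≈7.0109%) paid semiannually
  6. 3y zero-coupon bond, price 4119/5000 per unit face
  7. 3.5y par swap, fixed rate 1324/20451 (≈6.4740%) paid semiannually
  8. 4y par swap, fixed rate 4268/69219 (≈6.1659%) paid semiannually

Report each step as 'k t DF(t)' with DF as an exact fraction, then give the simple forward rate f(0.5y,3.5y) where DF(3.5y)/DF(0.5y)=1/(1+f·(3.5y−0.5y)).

1 1/2 9649/10000
2 1 583/625
3 3/2 1113/1250
4 2 8801/10000
5 5/2 8419/10000
6 3 4119/5000
7 7/2 4007/5000
8 4 3933/5000
f(0.5y,3.5y) = ((9649/10000)/(4007/5000) − 1)/(3) = 545/8014 ≈ 6.8006%

step 1 [0.5y] zero: DF = P = 9649/10000 ≈ 0.964900
step 2 [1y] swap r/2=96/2711: DF=(1 − 96/2711·(0.964900))/(1+96/2711) = 583/625 ≈ 0.932800
step 3 [1.5y] zero: DF = P = 1113/1250 ≈ 0.890400
step 4 [2y] bond c/2=23/800: DF=(3942243/4000000 − 23/800·(0.964900+0.932800+0.890400))/(1+23/800) = 8801/10000 ≈ 0.880100
step 5 [2.5y] swap r/2=93/2653: DF=(1 − 93/2653·(0.964900+0.932800+0.890400+0.880100))/(1+93/2653) = 8419/10000 ≈ 0.841900
step 6 [3y] zero: DF = P = 4119/5000 ≈ 0.823800
step 7 [3.5y] swap r/2=662/20451: DF=(1 − 662/20451·(0.964900+0.932800+0.890400+0.880100+0.841900+0.823800))/(1+662/20451) = 4007/5000 ≈ 0.801400
step 8 [4y] swap r/2=2134/69219: DF=(1 − 2134/69219·(0.964900+0.932800+0.890400+0.880100+0.841900+0.823800+0.801400))/(1+2134/69219) = 3933/5000 ≈ 0.786600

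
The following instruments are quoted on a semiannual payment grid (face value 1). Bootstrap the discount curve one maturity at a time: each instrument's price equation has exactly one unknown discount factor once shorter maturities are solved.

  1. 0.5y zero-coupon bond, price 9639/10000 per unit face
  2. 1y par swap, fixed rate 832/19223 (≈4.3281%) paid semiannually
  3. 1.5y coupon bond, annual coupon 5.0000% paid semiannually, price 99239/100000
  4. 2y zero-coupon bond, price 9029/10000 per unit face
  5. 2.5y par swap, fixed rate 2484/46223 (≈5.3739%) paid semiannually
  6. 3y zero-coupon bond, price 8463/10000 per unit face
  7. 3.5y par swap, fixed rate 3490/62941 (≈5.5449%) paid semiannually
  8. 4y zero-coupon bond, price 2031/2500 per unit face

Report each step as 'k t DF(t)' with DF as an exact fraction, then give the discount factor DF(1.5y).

step 1 [0.5y] zero: DF = P = 9639/10000 ≈ 0.963900
step 2 [1y] swap r/2=416/19223: DF=(1 − 416/19223·(0.963900))/(1+416/19223) = 599/625 ≈ 0.958400
step 3 [1.5y] bond c/2=1/40: DF=(99239/100000 − 1/40·(0.963900+0.958400))/(1+1/40) = 9213/10000 ≈ 0.921300
step 4 [2y] zero: DF = P = 9029/10000 ≈ 0.902900
step 5 [2.5y] swap r/2=1242/46223: DF=(1 − 1242/46223·(0.963900+0.958400+0.921300+0.902900))/(1+1242/46223) = 4379/5000 ≈ 0.875800
step 6 [3y] zero: DF = P = 8463/10000 ≈ 0.846300
step 7 [3.5y] swap r/2=1745/62941: DF=(1 − 1745/62941·(0.963900+0.958400+0.921300+0.902900+0.875800+0.846300))/(1+1745/62941) = 1651/2000 ≈ 0.825500
step 8 [4y] zero: DF = P = 2031/2500 ≈ 0.812400

1 1/2 9639/10000
2 1 599/625
3 3/2 9213/10000
4 2 9029/10000
5 5/2 4379/5000
6 3 8463/10000
7 7/2 1651/2000
8 4 2031/2500
DF(1.5y) = 9213/10000 ≈ 0.921300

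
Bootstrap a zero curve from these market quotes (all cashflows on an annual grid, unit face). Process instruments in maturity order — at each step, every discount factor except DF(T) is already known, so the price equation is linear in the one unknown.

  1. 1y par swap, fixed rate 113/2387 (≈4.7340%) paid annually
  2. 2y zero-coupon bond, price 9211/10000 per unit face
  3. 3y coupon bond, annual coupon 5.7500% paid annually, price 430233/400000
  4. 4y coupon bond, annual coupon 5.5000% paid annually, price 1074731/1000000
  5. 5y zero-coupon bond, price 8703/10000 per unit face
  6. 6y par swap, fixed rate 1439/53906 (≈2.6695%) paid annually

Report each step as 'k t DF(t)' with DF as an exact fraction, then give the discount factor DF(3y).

step 1 [1y] swap r/1=113/2387: DF=(1 − 113/2387·(0))/(1+113/2387) = 2387/2500 ≈ 0.954800
step 2 [2y] zero: DF = P = 9211/10000 ≈ 0.921100
step 3 [3y] bond c/1=23/400: DF=(430233/400000 − 23/400·(0.954800+0.921100))/(1+23/400) = 9151/10000 ≈ 0.915100
step 4 [4y] bond c/1=11/200: DF=(1074731/1000000 − 11/200·(0.954800+0.921100+0.915100))/(1+11/200) = 2183/2500 ≈ 0.873200
step 5 [5y] zero: DF = P = 8703/10000 ≈ 0.870300
step 6 [6y] swap r/1=1439/53906: DF=(1 − 1439/53906·(0.954800+0.921100+0.915100+0.873200+0.870300))/(1+1439/53906) = 8561/10000 ≈ 0.856100

1 1 2387/2500
2 2 9211/10000
3 3 9151/10000
4 4 2183/2500
5 5 8703/10000
6 6 8561/10000
DF(3y) = 9151/10000 ≈ 0.915100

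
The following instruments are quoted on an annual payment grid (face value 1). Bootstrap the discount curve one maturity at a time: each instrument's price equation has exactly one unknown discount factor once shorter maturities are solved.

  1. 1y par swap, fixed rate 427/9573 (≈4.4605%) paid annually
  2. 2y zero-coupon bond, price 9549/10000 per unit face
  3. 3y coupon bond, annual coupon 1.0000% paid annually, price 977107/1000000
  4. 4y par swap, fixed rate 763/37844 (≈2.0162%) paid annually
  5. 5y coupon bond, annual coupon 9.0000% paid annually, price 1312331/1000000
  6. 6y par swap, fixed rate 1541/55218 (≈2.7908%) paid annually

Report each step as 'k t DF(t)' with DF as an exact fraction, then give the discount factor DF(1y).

step 1 [1y] swap r/1=427/9573: DF=(1 − 427/9573·(0))/(1+427/9573) = 9573/10000 ≈ 0.957300
step 2 [2y] zero: DF = P = 9549/10000 ≈ 0.954900
step 3 [3y] bond c/1=1/100: DF=(977107/1000000 − 1/100·(0.957300+0.954900))/(1+1/100) = 1897/2000 ≈ 0.948500
step 4 [4y] swap r/1=763/37844: DF=(1 − 763/37844·(0.957300+0.954900+0.948500))/(1+763/37844) = 9237/10000 ≈ 0.923700
step 5 [5y] bond c/1=9/100: DF=(1312331/1000000 − 9/100·(0.957300+0.954900+0.948500+0.923700))/(1+9/100) = 1783/2000 ≈ 0.891500
step 6 [6y] swap r/1=1541/55218: DF=(1 − 1541/55218·(0.957300+0.954900+0.948500+0.923700+0.891500))/(1+1541/55218) = 8459/10000 ≈ 0.845900

1 1 9573/10000
2 2 9549/10000
3 3 1897/2000
4 4 9237/10000
5 5 1783/2000
6 6 8459/10000
DF(1y) = 9573/10000 ≈ 0.957300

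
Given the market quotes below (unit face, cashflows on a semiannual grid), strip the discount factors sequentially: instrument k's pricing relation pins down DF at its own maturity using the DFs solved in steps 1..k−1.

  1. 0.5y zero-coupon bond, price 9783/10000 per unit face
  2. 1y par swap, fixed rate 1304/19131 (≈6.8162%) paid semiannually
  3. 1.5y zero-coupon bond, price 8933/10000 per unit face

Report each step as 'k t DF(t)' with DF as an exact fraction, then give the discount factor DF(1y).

step 1 [0.5y] zero: DF = P = 9783/10000 ≈ 0.978300
step 2 [1y] swap r/2=652/19131: DF=(1 − 652/19131·(0.978300))/(1+652/19131) = 2337/2500 ≈ 0.934800
step 3 [1.5y] zero: DF = P = 8933/10000 ≈ 0.893300

1 1/2 9783/10000
2 1 2337/2500
3 3/2 8933/10000
DF(1y) = 2337/2500 ≈ 0.934800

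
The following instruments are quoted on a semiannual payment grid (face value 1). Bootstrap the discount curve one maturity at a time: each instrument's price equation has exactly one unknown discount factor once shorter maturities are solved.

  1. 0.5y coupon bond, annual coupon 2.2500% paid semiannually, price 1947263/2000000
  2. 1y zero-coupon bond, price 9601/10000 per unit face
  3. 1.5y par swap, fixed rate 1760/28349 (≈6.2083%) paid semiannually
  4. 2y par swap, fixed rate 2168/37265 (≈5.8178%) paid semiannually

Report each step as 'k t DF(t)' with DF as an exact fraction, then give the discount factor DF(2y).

step 1 [0.5y] bond c/2=9/800: DF=(1947263/2000000 − 9/800·(0))/(1+9/800) = 2407/2500 ≈ 0.962800
step 2 [1y] zero: DF = P = 9601/10000 ≈ 0.960100
step 3 [1.5y] swap r/2=880/28349: DF=(1 − 880/28349·(0.962800+0.960100))/(1+880/28349) = 114/125 ≈ 0.912000
step 4 [2y] swap r/2=1084/37265: DF=(1 − 1084/37265·(0.962800+0.960100+0.912000))/(1+1084/37265) = 2229/2500 ≈ 0.891600

1 1/2 2407/2500
2 1 9601/10000
3 3/2 114/125
4 2 2229/2500
DF(2y) = 2229/2500 ≈ 0.891600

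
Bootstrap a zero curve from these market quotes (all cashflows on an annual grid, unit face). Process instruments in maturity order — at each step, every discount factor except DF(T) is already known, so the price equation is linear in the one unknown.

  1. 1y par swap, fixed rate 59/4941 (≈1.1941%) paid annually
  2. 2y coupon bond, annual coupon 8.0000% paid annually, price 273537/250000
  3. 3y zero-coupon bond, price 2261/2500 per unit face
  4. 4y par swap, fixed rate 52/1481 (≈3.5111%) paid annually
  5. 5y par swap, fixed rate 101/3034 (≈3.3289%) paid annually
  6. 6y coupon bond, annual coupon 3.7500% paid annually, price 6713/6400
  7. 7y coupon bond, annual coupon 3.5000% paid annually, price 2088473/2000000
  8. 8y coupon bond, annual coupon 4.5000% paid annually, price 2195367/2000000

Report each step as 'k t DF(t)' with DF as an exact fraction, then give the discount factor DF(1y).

1 1 4941/5000
2 2 9399/10000
3 3 2261/2500
4 4 87/100
5 5 1697/2000
6 6 1693/2000
7 7 1033/1250
8 8 489/625
DF(1y) = 4941/5000 ≈ 0.988200

step 1 [1y] swap r/1=59/4941: DF=(1 − 59/4941·(0))/(1+59/4941) = 4941/5000 ≈ 0.988200
step 2 [2y] bond c/1=2/25: DF=(273537/250000 − 2/25·(0.988200))/(1+2/25) = 9399/10000 ≈ 0.939900
step 3 [3y] zero: DF = P = 2261/2500 ≈ 0.904400
step 4 [4y] swap r/1=52/1481: DF=(1 − 52/1481·(0.988200+0.939900+0.904400))/(1+52/1481) = 87/100 ≈ 0.870000
step 5 [5y] swap r/1=101/3034: DF=(1 − 101/3034·(0.988200+0.939900+0.904400+0.870000))/(1+101/3034) = 1697/2000 ≈ 0.848500
step 6 [6y] bond c/1=3/80: DF=(6713/6400 − 3/80·(0.988200+0.939900+0.904400+0.870000+0.848500))/(1+3/80) = 1693/2000 ≈ 0.846500
step 7 [7y] bond c/1=7/200: DF=(2088473/2000000 − 7/200·(0.988200+0.939900+0.904400+0.870000+0.848500+0.846500))/(1+7/200) = 1033/1250 ≈ 0.826400
step 8 [8y] bond c/1=9/200: DF=(2195367/2000000 − 9/200·(0.988200+0.939900+0.904400+0.870000+0.848500+0.846500+0.826400))/(1+9/200) = 489/625 ≈ 0.782400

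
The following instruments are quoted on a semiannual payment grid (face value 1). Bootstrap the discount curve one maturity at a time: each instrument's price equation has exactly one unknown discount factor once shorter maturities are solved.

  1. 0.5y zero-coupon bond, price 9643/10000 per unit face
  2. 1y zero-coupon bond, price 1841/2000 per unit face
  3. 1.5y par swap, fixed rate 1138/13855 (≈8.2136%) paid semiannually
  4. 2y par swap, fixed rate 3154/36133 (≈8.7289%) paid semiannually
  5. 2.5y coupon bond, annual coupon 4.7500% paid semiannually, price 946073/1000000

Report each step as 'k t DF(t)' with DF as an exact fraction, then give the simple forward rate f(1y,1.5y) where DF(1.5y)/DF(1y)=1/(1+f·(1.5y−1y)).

step 1 [0.5y] zero: DF = P = 9643/10000 ≈ 0.964300
step 2 [1y] zero: DF = P = 1841/2000 ≈ 0.920500
step 3 [1.5y] swap r/2=569/13855: DF=(1 − 569/13855·(0.964300+0.920500))/(1+569/13855) = 4431/5000 ≈ 0.886200
step 4 [2y] swap r/2=1577/36133: DF=(1 − 1577/36133·(0.964300+0.920500+0.886200))/(1+1577/36133) = 8423/10000 ≈ 0.842300
step 5 [2.5y] bond c/2=19/800: DF=(946073/1000000 − 19/800·(0.964300+0.920500+0.886200+0.842300))/(1+19/800) = 8403/10000 ≈ 0.840300

1 1/2 9643/10000
2 1 1841/2000
3 3/2 4431/5000
4 2 8423/10000
5 5/2 8403/10000
f(1y,1.5y) = ((1841/2000)/(4431/5000) − 1)/(1/2) = 49/633 ≈ 7.7409%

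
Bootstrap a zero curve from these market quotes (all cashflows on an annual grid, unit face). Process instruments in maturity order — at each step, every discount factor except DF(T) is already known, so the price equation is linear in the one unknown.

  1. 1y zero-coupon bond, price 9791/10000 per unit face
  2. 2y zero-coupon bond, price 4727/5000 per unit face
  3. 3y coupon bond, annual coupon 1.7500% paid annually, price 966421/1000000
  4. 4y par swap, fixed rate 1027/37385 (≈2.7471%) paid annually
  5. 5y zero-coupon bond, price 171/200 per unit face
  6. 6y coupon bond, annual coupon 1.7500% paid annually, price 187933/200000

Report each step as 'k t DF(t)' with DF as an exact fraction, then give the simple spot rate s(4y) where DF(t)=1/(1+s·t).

1 1 9791/10000
2 2 4727/5000
3 3 9167/10000
4 4 8973/10000
5 5 171/200
6 6 1689/2000
s(4y) = (1/(8973/10000) − 1)/(4) = 1027/35892 ≈ 2.8614%

step 1 [1y] zero: DF = P = 9791/10000 ≈ 0.979100
step 2 [2y] zero: DF = P = 4727/5000 ≈ 0.945400
step 3 [3y] bond c/1=7/400: DF=(966421/1000000 − 7/400·(0.979100+0.945400))/(1+7/400) = 9167/10000 ≈ 0.916700
step 4 [4y] swap r/1=1027/37385: DF=(1 − 1027/37385·(0.979100+0.945400+0.916700))/(1+1027/37385) = 8973/10000 ≈ 0.897300
step 5 [5y] zero: DF = P = 171/200 ≈ 0.855000
step 6 [6y] bond c/1=7/400: DF=(187933/200000 − 7/400·(0.979100+0.945400+0.916700+0.897300+0.855000))/(1+7/400) = 1689/2000 ≈ 0.844500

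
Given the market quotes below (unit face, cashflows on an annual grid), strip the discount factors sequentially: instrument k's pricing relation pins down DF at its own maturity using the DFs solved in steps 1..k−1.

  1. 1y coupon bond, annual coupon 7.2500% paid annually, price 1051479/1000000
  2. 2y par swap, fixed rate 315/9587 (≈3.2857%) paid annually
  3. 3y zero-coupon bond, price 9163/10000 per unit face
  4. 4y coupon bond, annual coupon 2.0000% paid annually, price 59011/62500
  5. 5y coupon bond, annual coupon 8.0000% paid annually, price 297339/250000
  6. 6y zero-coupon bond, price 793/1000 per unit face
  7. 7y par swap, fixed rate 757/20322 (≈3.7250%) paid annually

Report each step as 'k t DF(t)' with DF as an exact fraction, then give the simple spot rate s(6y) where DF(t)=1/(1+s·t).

step 1 [1y] bond c/1=29/400: DF=(1051479/1000000 − 29/400·(0))/(1+29/400) = 2451/2500 ≈ 0.980400
step 2 [2y] swap r/1=315/9587: DF=(1 − 315/9587·(0.980400))/(1+315/9587) = 937/1000 ≈ 0.937000
step 3 [3y] zero: DF = P = 9163/10000 ≈ 0.916300
step 4 [4y] bond c/1=1/50: DF=(59011/62500 − 1/50·(0.980400+0.937000+0.916300))/(1+1/50) = 8701/10000 ≈ 0.870100
step 5 [5y] bond c/1=2/25: DF=(297339/250000 − 2/25·(0.980400+0.937000+0.916300+0.870100))/(1+2/25) = 8269/10000 ≈ 0.826900
step 6 [6y] zero: DF = P = 793/1000 ≈ 0.793000
step 7 [7y] swap r/1=757/20322: DF=(1 − 757/20322·(0.980400+0.937000+0.916300+0.870100+0.826900+0.793000))/(1+757/20322) = 7729/10000 ≈ 0.772900

1 1 2451/2500
2 2 937/1000
3 3 9163/10000
4 4 8701/10000
5 5 8269/10000
6 6 793/1000
7 7 7729/10000
s(6y) = (1/(793/1000) − 1)/(6) = 69/1586 ≈ 4.3506%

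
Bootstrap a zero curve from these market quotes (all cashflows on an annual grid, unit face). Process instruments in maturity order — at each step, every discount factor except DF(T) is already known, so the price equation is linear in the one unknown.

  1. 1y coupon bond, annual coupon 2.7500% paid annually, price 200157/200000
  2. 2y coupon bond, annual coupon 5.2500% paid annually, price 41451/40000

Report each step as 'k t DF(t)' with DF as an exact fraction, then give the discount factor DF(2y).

step 1 [1y] bond c/1=11/400: DF=(200157/200000 − 11/400·(0))/(1+11/400) = 487/500 ≈ 0.974000
step 2 [2y] bond c/1=21/400: DF=(41451/40000 − 21/400·(0.974000))/(1+21/400) = 117/125 ≈ 0.936000

1 1 487/500
2 2 117/125
DF(2y) = 117/125 ≈ 0.936000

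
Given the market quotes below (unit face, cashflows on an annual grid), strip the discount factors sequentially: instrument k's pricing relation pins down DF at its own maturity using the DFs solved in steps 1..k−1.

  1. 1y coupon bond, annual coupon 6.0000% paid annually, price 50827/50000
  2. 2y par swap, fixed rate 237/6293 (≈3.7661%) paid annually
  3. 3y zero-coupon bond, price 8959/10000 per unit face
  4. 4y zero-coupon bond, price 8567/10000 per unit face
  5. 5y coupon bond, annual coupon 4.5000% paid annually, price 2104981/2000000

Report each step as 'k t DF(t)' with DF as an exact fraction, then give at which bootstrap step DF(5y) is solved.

1 1 959/1000
2 2 9289/10000
3 3 8959/10000
4 4 8567/10000
5 5 1063/1250
DF(5y) is solved at step 5

step 1 [1y] bond c/1=3/50: DF=(50827/50000 − 3/50·(0))/(1+3/50) = 959/1000 ≈ 0.959000
step 2 [2y] swap r/1=237/6293: DF=(1 − 237/6293·(0.959000))/(1+237/6293) = 9289/10000 ≈ 0.928900
step 3 [3y] zero: DF = P = 8959/10000 ≈ 0.895900
step 4 [4y] zero: DF = P = 8567/10000 ≈ 0.856700
step 5 [5y] bond c/1=9/200: DF=(2104981/2000000 − 9/200·(0.959000+0.928900+0.895900+0.856700))/(1+9/200) = 1063/1250 ≈ 0.850400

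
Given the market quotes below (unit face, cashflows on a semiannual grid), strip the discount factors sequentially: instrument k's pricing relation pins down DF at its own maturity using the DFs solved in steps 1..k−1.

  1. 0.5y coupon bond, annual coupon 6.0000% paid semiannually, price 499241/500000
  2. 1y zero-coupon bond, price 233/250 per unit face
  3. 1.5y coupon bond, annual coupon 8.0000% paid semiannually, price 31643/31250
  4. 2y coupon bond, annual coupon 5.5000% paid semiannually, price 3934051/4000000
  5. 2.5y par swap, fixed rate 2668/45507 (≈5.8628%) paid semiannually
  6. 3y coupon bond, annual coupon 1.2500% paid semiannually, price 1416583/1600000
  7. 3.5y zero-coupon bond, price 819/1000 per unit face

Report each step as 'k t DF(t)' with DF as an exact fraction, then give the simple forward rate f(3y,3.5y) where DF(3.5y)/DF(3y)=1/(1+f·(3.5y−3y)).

1 1/2 4847/5000
2 1 233/250
3 3/2 1801/2000
4 2 4411/5000
5 5/2 4333/5000
6 3 2129/2500
7 7/2 819/1000
f(3y,3.5y) = ((2129/2500)/(819/1000) − 1)/(1/2) = 326/4095 ≈ 7.9609%

step 1 [0.5y] bond c/2=3/100: DF=(499241/500000 − 3/100·(0))/(1+3/100) = 4847/5000 ≈ 0.969400
step 2 [1y] zero: DF = P = 233/250 ≈ 0.932000
step 3 [1.5y] bond c/2=1/25: DF=(31643/31250 − 1/25·(0.969400+0.932000))/(1+1/25) = 1801/2000 ≈ 0.900500
step 4 [2y] bond c/2=11/400: DF=(3934051/4000000 − 11/400·(0.969400+0.932000+0.900500))/(1+11/400) = 4411/5000 ≈ 0.882200
step 5 [2.5y] swap r/2=1334/45507: DF=(1 − 1334/45507·(0.969400+0.932000+0.900500+0.882200))/(1+1334/45507) = 4333/5000 ≈ 0.866600
step 6 [3y] bond c/2=1/160: DF=(1416583/1600000 − 1/160·(0.969400+0.932000+0.900500+0.882200+0.866600))/(1+1/160) = 2129/2500 ≈ 0.851600
step 7 [3.5y] zero: DF = P = 819/1000 ≈ 0.819000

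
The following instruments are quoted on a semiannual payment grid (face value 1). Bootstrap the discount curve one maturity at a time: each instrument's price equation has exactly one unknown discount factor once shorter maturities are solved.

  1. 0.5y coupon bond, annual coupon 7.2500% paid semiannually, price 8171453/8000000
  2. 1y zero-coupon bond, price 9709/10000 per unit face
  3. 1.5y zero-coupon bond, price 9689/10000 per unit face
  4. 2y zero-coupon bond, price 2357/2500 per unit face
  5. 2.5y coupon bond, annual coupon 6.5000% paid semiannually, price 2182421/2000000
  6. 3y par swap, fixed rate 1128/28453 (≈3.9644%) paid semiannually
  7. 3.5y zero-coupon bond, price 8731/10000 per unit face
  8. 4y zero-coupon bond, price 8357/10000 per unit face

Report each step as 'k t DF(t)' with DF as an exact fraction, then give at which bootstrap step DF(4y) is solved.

1 1/2 9857/10000
2 1 9709/10000
3 3/2 9689/10000
4 2 2357/2500
5 5/2 9351/10000
6 3 1109/1250
7 7/2 8731/10000
8 4 8357/10000
DF(4y) is solved at step 8

step 1 [0.5y] bond c/2=29/800: DF=(8171453/8000000 − 29/800·(0))/(1+29/800) = 9857/10000 ≈ 0.985700
step 2 [1y] zero: DF = P = 9709/10000 ≈ 0.970900
step 3 [1.5y] zero: DF = P = 9689/10000 ≈ 0.968900
step 4 [2y] zero: DF = P = 2357/2500 ≈ 0.942800
step 5 [2.5y] bond c/2=13/400: DF=(2182421/2000000 − 13/400·(0.985700+0.970900+0.968900+0.942800))/(1+13/400) = 9351/10000 ≈ 0.935100
step 6 [3y] swap r/2=564/28453: DF=(1 − 564/28453·(0.985700+0.970900+0.968900+0.942800+0.935100))/(1+564/28453) = 1109/1250 ≈ 0.887200
step 7 [3.5y] zero: DF = P = 8731/10000 ≈ 0.873100
step 8 [4y] zero: DF = P = 8357/10000 ≈ 0.835700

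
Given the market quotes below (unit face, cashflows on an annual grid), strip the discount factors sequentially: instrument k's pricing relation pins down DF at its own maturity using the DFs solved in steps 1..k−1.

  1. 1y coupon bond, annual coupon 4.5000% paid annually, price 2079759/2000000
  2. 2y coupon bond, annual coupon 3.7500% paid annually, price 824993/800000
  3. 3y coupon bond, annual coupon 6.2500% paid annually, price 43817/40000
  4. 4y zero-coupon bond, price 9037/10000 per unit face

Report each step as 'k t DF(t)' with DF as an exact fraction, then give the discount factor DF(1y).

1 1 9951/10000
2 2 479/500
3 3 9161/10000
4 4 9037/10000
DF(1y) = 9951/10000 ≈ 0.995100

step 1 [1y] bond c/1=9/200: DF=(2079759/2000000 − 9/200·(0))/(1+9/200) = 9951/10000 ≈ 0.995100
step 2 [2y] bond c/1=3/80: DF=(824993/800000 − 3/80·(0.995100))/(1+3/80) = 479/500 ≈ 0.958000
step 3 [3y] bond c/1=1/16: DF=(43817/40000 − 1/16·(0.995100+0.958000))/(1+1/16) = 9161/10000 ≈ 0.916100
step 4 [4y] zero: DF = P = 9037/10000 ≈ 0.903700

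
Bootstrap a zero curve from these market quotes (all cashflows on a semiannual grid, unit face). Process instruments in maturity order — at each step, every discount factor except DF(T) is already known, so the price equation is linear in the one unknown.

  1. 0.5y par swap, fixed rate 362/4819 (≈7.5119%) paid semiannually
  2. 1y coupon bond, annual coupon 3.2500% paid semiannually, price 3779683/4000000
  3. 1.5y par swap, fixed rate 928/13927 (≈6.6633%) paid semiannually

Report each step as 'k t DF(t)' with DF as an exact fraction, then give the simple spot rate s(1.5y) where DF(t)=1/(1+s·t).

step 1 [0.5y] swap r/2=181/4819: DF=(1 − 181/4819·(0))/(1+181/4819) = 4819/5000 ≈ 0.963800
step 2 [1y] bond c/2=13/800: DF=(3779683/4000000 − 13/800·(0.963800))/(1+13/800) = 1143/1250 ≈ 0.914400
step 3 [1.5y] swap r/2=464/13927: DF=(1 − 464/13927·(0.963800+0.914400))/(1+464/13927) = 567/625 ≈ 0.907200

1 1/2 4819/5000
2 1 1143/1250
3 3/2 567/625
s(1.5y) = (1/(567/625) − 1)/(3/2) = 116/1701 ≈ 6.8195%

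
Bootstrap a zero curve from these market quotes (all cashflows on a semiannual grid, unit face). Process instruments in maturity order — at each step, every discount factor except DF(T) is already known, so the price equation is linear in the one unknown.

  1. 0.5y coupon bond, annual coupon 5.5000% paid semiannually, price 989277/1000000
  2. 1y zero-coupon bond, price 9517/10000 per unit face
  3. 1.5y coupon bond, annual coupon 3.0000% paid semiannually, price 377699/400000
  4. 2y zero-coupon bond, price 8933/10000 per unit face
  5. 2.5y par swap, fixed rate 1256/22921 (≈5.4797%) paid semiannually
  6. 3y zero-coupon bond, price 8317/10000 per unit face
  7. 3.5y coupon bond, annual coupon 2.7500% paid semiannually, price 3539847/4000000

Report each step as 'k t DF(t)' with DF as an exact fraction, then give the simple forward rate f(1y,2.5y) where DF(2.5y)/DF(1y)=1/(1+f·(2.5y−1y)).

step 1 [0.5y] bond c/2=11/400: DF=(989277/1000000 − 11/400·(0))/(1+11/400) = 2407/2500 ≈ 0.962800
step 2 [1y] zero: DF = P = 9517/10000 ≈ 0.951700
step 3 [1.5y] bond c/2=3/200: DF=(377699/400000 − 3/200·(0.962800+0.951700))/(1+3/200) = 451/500 ≈ 0.902000
step 4 [2y] zero: DF = P = 8933/10000 ≈ 0.893300
step 5 [2.5y] swap r/2=628/22921: DF=(1 − 628/22921·(0.962800+0.951700+0.902000+0.893300))/(1+628/22921) = 1093/1250 ≈ 0.874400
step 6 [3y] zero: DF = P = 8317/10000 ≈ 0.831700
step 7 [3.5y] bond c/2=11/800: DF=(3539847/4000000 − 11/800·(0.962800+0.951700+0.902000+0.893300+0.874400+0.831700))/(1+11/800) = 1599/2000 ≈ 0.799500

1 1/2 2407/2500
2 1 9517/10000
3 3/2 451/500
4 2 8933/10000
5 5/2 1093/1250
6 3 8317/10000
7 7/2 1599/2000
f(1y,2.5y) = ((9517/10000)/(1093/1250) − 1)/(3/2) = 773/13116 ≈ 5.8936%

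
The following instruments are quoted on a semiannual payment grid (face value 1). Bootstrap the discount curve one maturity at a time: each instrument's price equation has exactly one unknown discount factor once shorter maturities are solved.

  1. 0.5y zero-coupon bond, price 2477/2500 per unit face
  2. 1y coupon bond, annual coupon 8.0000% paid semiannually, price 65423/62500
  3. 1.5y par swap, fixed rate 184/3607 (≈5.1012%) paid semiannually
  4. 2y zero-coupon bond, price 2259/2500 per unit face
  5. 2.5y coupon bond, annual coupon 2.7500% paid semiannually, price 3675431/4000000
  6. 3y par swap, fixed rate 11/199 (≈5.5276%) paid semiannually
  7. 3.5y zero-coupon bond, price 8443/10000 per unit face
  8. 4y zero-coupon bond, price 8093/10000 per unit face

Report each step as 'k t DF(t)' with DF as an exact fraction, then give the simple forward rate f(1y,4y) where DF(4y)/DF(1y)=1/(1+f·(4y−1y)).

1 1/2 2477/2500
2 1 2421/2500
3 3/2 579/625
4 2 2259/2500
5 5/2 171/200
6 3 4241/5000
7 7/2 8443/10000
8 4 8093/10000
f(1y,4y) = ((2421/2500)/(8093/10000) − 1)/(3) = 1591/24279 ≈ 6.5530%

step 1 [0.5y] zero: DF = P = 2477/2500 ≈ 0.990800
step 2 [1y] bond c/2=1/25: DF=(65423/62500 − 1/25·(0.990800))/(1+1/25) = 2421/2500 ≈ 0.968400
step 3 [1.5y] swap r/2=92/3607: DF=(1 − 92/3607·(0.990800+0.968400))/(1+92/3607) = 579/625 ≈ 0.926400
step 4 [2y] zero: DF = P = 2259/2500 ≈ 0.903600
step 5 [2.5y] bond c/2=11/800: DF=(3675431/4000000 − 11/800·(0.990800+0.968400+0.926400+0.903600))/(1+11/800) = 171/200 ≈ 0.855000
step 6 [3y] swap r/2=11/398: DF=(1 − 11/398·(0.990800+0.968400+0.926400+0.903600+0.855000))/(1+11/398) = 4241/5000 ≈ 0.848200
step 7 [3.5y] zero: DF = P = 8443/10000 ≈ 0.844300
step 8 [4y] zero: DF = P = 8093/10000 ≈ 0.809300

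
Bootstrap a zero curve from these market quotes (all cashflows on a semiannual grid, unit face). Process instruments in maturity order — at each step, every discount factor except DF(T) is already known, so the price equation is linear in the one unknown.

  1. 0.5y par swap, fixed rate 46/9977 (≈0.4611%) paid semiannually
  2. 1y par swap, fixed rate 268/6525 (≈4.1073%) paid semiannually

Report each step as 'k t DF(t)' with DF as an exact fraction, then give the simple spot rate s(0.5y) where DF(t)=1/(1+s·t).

1 1/2 9977/10000
2 1 4799/5000
s(0.5y) = (1/(9977/10000) − 1)/(1/2) = 46/9977 ≈ 0.4611%

step 1 [0.5y] swap r/2=23/9977: DF=(1 − 23/9977·(0))/(1+23/9977) = 9977/10000 ≈ 0.997700
step 2 [1y] swap r/2=134/6525: DF=(1 − 134/6525·(0.997700))/(1+134/6525) = 4799/5000 ≈ 0.959800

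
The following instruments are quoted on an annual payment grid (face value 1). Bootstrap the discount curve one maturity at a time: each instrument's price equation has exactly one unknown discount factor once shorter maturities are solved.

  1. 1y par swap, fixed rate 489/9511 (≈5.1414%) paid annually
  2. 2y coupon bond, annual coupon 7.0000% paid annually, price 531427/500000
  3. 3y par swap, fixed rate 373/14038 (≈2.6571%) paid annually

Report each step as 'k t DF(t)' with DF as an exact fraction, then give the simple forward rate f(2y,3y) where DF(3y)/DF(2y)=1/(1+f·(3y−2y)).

step 1 [1y] swap r/1=489/9511: DF=(1 − 489/9511·(0))/(1+489/9511) = 9511/10000 ≈ 0.951100
step 2 [2y] bond c/1=7/100: DF=(531427/500000 − 7/100·(0.951100))/(1+7/100) = 9311/10000 ≈ 0.931100
step 3 [3y] swap r/1=373/14038: DF=(1 − 373/14038·(0.951100+0.931100))/(1+373/14038) = 4627/5000 ≈ 0.925400

1 1 9511/10000
2 2 9311/10000
3 3 4627/5000
f(2y,3y) = ((9311/10000)/(4627/5000) − 1)/(1) = 57/9254 ≈ 0.6159%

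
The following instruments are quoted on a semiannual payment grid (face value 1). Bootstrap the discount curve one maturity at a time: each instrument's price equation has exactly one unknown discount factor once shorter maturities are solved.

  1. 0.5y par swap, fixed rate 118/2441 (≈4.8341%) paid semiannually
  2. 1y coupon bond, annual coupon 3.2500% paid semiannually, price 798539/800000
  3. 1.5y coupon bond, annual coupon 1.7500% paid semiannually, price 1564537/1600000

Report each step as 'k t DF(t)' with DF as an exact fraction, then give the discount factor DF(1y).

step 1 [0.5y] swap r/2=59/2441: DF=(1 − 59/2441·(0))/(1+59/2441) = 2441/2500 ≈ 0.976400
step 2 [1y] bond c/2=13/800: DF=(798539/800000 − 13/800·(0.976400))/(1+13/800) = 4833/5000 ≈ 0.966600
step 3 [1.5y] bond c/2=7/800: DF=(1564537/1600000 − 7/800·(0.976400+0.966600))/(1+7/800) = 381/400 ≈ 0.952500

1 1/2 2441/2500
2 1 4833/5000
3 3/2 381/400
DF(1y) = 4833/5000 ≈ 0.966600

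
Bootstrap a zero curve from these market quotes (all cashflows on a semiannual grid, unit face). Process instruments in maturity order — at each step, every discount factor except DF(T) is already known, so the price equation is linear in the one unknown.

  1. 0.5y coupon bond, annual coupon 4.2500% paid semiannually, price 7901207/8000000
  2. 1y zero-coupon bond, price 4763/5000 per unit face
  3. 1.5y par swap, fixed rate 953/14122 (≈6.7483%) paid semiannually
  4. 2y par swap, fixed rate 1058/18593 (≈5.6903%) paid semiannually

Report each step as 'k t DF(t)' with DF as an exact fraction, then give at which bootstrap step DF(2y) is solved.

1 1/2 9671/10000
2 1 4763/5000
3 3/2 9047/10000
4 2 4471/5000
DF(2y) is solved at step 4

step 1 [0.5y] bond c/2=17/800: DF=(7901207/8000000 − 17/800·(0))/(1+17/800) = 9671/10000 ≈ 0.967100
step 2 [1y] zero: DF = P = 4763/5000 ≈ 0.952600
step 3 [1.5y] swap r/2=953/28244: DF=(1 − 953/28244·(0.967100+0.952600))/(1+953/28244) = 9047/10000 ≈ 0.904700
step 4 [2y] swap r/2=529/18593: DF=(1 − 529/18593·(0.967100+0.952600+0.904700))/(1+529/18593) = 4471/5000 ≈ 0.894200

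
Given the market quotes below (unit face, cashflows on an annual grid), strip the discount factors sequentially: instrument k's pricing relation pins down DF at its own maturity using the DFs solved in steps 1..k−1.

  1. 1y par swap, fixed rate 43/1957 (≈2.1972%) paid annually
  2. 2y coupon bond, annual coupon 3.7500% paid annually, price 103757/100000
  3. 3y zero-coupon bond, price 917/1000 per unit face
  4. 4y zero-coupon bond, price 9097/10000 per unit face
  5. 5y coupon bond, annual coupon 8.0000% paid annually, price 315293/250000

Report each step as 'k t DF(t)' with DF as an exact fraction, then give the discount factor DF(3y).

step 1 [1y] swap r/1=43/1957: DF=(1 − 43/1957·(0))/(1+43/1957) = 1957/2000 ≈ 0.978500
step 2 [2y] bond c/1=3/80: DF=(103757/100000 − 3/80·(0.978500))/(1+3/80) = 9647/10000 ≈ 0.964700
step 3 [3y] zero: DF = P = 917/1000 ≈ 0.917000
step 4 [4y] zero: DF = P = 9097/10000 ≈ 0.909700
step 5 [5y] bond c/1=2/25: DF=(315293/250000 − 2/25·(0.978500+0.964700+0.917000+0.909700))/(1+2/25) = 1777/2000 ≈ 0.888500

1 1 1957/2000
2 2 9647/10000
3 3 917/1000
4 4 9097/10000
5 5 1777/2000
DF(3y) = 917/1000 ≈ 0.917000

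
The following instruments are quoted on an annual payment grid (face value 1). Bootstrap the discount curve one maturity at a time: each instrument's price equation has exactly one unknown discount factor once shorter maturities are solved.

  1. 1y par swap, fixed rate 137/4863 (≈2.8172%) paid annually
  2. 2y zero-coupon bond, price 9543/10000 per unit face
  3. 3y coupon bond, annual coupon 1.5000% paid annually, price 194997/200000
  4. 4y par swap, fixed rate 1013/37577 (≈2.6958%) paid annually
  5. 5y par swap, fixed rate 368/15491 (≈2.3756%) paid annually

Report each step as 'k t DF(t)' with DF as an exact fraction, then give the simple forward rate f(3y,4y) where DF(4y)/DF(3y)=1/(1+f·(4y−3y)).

1 1 4863/5000
2 2 9543/10000
3 3 9321/10000
4 4 8987/10000
5 5 556/625
f(3y,4y) = ((9321/10000)/(8987/10000) − 1)/(1) = 334/8987 ≈ 3.7165%

step 1 [1y] swap r/1=137/4863: DF=(1 − 137/4863·(0))/(1+137/4863) = 4863/5000 ≈ 0.972600
step 2 [2y] zero: DF = P = 9543/10000 ≈ 0.954300
step 3 [3y] bond c/1=3/200: DF=(194997/200000 − 3/200·(0.972600+0.954300))/(1+3/200) = 9321/10000 ≈ 0.932100
step 4 [4y] swap r/1=1013/37577: DF=(1 − 1013/37577·(0.972600+0.954300+0.932100))/(1+1013/37577) = 8987/10000 ≈ 0.898700
step 5 [5y] swap r/1=368/15491: DF=(1 − 368/15491·(0.972600+0.954300+0.932100+0.898700))/(1+368/15491) = 556/625 ≈ 0.889600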